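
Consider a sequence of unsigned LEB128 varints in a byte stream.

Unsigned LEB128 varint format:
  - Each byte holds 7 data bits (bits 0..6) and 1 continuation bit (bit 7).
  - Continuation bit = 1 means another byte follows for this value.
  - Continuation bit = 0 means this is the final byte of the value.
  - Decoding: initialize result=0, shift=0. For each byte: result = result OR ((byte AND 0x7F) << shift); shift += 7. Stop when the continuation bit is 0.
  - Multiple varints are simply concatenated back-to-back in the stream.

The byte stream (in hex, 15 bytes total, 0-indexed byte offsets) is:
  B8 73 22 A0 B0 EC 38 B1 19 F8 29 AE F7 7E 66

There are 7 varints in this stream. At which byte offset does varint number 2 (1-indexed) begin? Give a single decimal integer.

Answer: 2

Derivation:
  byte[0]=0xB8 cont=1 payload=0x38=56: acc |= 56<<0 -> acc=56 shift=7
  byte[1]=0x73 cont=0 payload=0x73=115: acc |= 115<<7 -> acc=14776 shift=14 [end]
Varint 1: bytes[0:2] = B8 73 -> value 14776 (2 byte(s))
  byte[2]=0x22 cont=0 payload=0x22=34: acc |= 34<<0 -> acc=34 shift=7 [end]
Varint 2: bytes[2:3] = 22 -> value 34 (1 byte(s))
  byte[3]=0xA0 cont=1 payload=0x20=32: acc |= 32<<0 -> acc=32 shift=7
  byte[4]=0xB0 cont=1 payload=0x30=48: acc |= 48<<7 -> acc=6176 shift=14
  byte[5]=0xEC cont=1 payload=0x6C=108: acc |= 108<<14 -> acc=1775648 shift=21
  byte[6]=0x38 cont=0 payload=0x38=56: acc |= 56<<21 -> acc=119216160 shift=28 [end]
Varint 3: bytes[3:7] = A0 B0 EC 38 -> value 119216160 (4 byte(s))
  byte[7]=0xB1 cont=1 payload=0x31=49: acc |= 49<<0 -> acc=49 shift=7
  byte[8]=0x19 cont=0 payload=0x19=25: acc |= 25<<7 -> acc=3249 shift=14 [end]
Varint 4: bytes[7:9] = B1 19 -> value 3249 (2 byte(s))
  byte[9]=0xF8 cont=1 payload=0x78=120: acc |= 120<<0 -> acc=120 shift=7
  byte[10]=0x29 cont=0 payload=0x29=41: acc |= 41<<7 -> acc=5368 shift=14 [end]
Varint 5: bytes[9:11] = F8 29 -> value 5368 (2 byte(s))
  byte[11]=0xAE cont=1 payload=0x2E=46: acc |= 46<<0 -> acc=46 shift=7
  byte[12]=0xF7 cont=1 payload=0x77=119: acc |= 119<<7 -> acc=15278 shift=14
  byte[13]=0x7E cont=0 payload=0x7E=126: acc |= 126<<14 -> acc=2079662 shift=21 [end]
Varint 6: bytes[11:14] = AE F7 7E -> value 2079662 (3 byte(s))
  byte[14]=0x66 cont=0 payload=0x66=102: acc |= 102<<0 -> acc=102 shift=7 [end]
Varint 7: bytes[14:15] = 66 -> value 102 (1 byte(s))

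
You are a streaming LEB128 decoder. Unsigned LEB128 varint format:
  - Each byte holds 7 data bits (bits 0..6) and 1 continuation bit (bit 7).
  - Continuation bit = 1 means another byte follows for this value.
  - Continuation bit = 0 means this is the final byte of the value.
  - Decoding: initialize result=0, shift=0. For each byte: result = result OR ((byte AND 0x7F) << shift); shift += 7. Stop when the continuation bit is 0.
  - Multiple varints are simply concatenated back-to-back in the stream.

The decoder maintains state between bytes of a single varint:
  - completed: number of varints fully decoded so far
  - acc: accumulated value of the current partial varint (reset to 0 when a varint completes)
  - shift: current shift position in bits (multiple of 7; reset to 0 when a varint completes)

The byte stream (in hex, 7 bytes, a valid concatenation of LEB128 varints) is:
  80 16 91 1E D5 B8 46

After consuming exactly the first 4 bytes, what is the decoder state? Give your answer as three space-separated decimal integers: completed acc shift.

Answer: 2 0 0

Derivation:
byte[0]=0x80 cont=1 payload=0x00: acc |= 0<<0 -> completed=0 acc=0 shift=7
byte[1]=0x16 cont=0 payload=0x16: varint #1 complete (value=2816); reset -> completed=1 acc=0 shift=0
byte[2]=0x91 cont=1 payload=0x11: acc |= 17<<0 -> completed=1 acc=17 shift=7
byte[3]=0x1E cont=0 payload=0x1E: varint #2 complete (value=3857); reset -> completed=2 acc=0 shift=0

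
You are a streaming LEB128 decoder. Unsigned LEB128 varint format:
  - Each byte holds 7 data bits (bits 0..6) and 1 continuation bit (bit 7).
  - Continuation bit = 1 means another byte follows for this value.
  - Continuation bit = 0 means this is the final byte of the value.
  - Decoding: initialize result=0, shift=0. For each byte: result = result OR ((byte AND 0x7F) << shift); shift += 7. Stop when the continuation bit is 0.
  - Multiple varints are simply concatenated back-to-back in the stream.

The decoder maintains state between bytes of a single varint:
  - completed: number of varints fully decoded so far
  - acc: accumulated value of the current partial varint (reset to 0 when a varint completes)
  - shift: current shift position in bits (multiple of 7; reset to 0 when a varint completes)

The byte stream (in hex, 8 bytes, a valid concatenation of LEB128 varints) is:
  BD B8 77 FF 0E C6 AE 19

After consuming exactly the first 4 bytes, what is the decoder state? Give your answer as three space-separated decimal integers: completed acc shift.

byte[0]=0xBD cont=1 payload=0x3D: acc |= 61<<0 -> completed=0 acc=61 shift=7
byte[1]=0xB8 cont=1 payload=0x38: acc |= 56<<7 -> completed=0 acc=7229 shift=14
byte[2]=0x77 cont=0 payload=0x77: varint #1 complete (value=1956925); reset -> completed=1 acc=0 shift=0
byte[3]=0xFF cont=1 payload=0x7F: acc |= 127<<0 -> completed=1 acc=127 shift=7

Answer: 1 127 7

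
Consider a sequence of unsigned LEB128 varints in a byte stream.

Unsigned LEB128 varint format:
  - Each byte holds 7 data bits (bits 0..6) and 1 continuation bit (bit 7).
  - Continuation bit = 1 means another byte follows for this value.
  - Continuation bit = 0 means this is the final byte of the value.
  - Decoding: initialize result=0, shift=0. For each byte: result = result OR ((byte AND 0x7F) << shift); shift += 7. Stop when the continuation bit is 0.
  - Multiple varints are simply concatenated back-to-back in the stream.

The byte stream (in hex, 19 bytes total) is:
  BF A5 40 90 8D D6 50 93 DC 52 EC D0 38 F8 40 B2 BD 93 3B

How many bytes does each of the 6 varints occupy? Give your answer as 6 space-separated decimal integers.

Answer: 3 4 3 3 2 4

Derivation:
  byte[0]=0xBF cont=1 payload=0x3F=63: acc |= 63<<0 -> acc=63 shift=7
  byte[1]=0xA5 cont=1 payload=0x25=37: acc |= 37<<7 -> acc=4799 shift=14
  byte[2]=0x40 cont=0 payload=0x40=64: acc |= 64<<14 -> acc=1053375 shift=21 [end]
Varint 1: bytes[0:3] = BF A5 40 -> value 1053375 (3 byte(s))
  byte[3]=0x90 cont=1 payload=0x10=16: acc |= 16<<0 -> acc=16 shift=7
  byte[4]=0x8D cont=1 payload=0x0D=13: acc |= 13<<7 -> acc=1680 shift=14
  byte[5]=0xD6 cont=1 payload=0x56=86: acc |= 86<<14 -> acc=1410704 shift=21
  byte[6]=0x50 cont=0 payload=0x50=80: acc |= 80<<21 -> acc=169182864 shift=28 [end]
Varint 2: bytes[3:7] = 90 8D D6 50 -> value 169182864 (4 byte(s))
  byte[7]=0x93 cont=1 payload=0x13=19: acc |= 19<<0 -> acc=19 shift=7
  byte[8]=0xDC cont=1 payload=0x5C=92: acc |= 92<<7 -> acc=11795 shift=14
  byte[9]=0x52 cont=0 payload=0x52=82: acc |= 82<<14 -> acc=1355283 shift=21 [end]
Varint 3: bytes[7:10] = 93 DC 52 -> value 1355283 (3 byte(s))
  byte[10]=0xEC cont=1 payload=0x6C=108: acc |= 108<<0 -> acc=108 shift=7
  byte[11]=0xD0 cont=1 payload=0x50=80: acc |= 80<<7 -> acc=10348 shift=14
  byte[12]=0x38 cont=0 payload=0x38=56: acc |= 56<<14 -> acc=927852 shift=21 [end]
Varint 4: bytes[10:13] = EC D0 38 -> value 927852 (3 byte(s))
  byte[13]=0xF8 cont=1 payload=0x78=120: acc |= 120<<0 -> acc=120 shift=7
  byte[14]=0x40 cont=0 payload=0x40=64: acc |= 64<<7 -> acc=8312 shift=14 [end]
Varint 5: bytes[13:15] = F8 40 -> value 8312 (2 byte(s))
  byte[15]=0xB2 cont=1 payload=0x32=50: acc |= 50<<0 -> acc=50 shift=7
  byte[16]=0xBD cont=1 payload=0x3D=61: acc |= 61<<7 -> acc=7858 shift=14
  byte[17]=0x93 cont=1 payload=0x13=19: acc |= 19<<14 -> acc=319154 shift=21
  byte[18]=0x3B cont=0 payload=0x3B=59: acc |= 59<<21 -> acc=124051122 shift=28 [end]
Varint 6: bytes[15:19] = B2 BD 93 3B -> value 124051122 (4 byte(s))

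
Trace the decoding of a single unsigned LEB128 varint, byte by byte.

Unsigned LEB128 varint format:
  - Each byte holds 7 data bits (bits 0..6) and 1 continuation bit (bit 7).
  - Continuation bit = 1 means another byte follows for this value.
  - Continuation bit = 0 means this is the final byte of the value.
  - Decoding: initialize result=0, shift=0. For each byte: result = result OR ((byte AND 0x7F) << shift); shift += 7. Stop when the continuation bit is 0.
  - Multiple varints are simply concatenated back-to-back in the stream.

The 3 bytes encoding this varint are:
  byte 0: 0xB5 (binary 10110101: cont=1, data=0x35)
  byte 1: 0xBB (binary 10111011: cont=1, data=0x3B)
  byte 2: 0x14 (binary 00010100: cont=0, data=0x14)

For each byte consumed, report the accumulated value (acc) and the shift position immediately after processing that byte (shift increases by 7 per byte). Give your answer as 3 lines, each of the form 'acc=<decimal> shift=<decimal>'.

byte 0=0xB5: payload=0x35=53, contrib = 53<<0 = 53; acc -> 53, shift -> 7
byte 1=0xBB: payload=0x3B=59, contrib = 59<<7 = 7552; acc -> 7605, shift -> 14
byte 2=0x14: payload=0x14=20, contrib = 20<<14 = 327680; acc -> 335285, shift -> 21

Answer: acc=53 shift=7
acc=7605 shift=14
acc=335285 shift=21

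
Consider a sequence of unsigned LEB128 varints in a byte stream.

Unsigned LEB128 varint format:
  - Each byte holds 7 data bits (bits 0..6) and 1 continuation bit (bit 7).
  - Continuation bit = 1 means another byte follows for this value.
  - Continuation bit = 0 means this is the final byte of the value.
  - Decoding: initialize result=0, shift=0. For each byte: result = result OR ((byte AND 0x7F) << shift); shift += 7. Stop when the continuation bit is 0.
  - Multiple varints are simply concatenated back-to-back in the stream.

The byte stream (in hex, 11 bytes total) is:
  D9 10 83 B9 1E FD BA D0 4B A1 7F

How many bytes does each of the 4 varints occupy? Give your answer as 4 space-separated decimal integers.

Answer: 2 3 4 2

Derivation:
  byte[0]=0xD9 cont=1 payload=0x59=89: acc |= 89<<0 -> acc=89 shift=7
  byte[1]=0x10 cont=0 payload=0x10=16: acc |= 16<<7 -> acc=2137 shift=14 [end]
Varint 1: bytes[0:2] = D9 10 -> value 2137 (2 byte(s))
  byte[2]=0x83 cont=1 payload=0x03=3: acc |= 3<<0 -> acc=3 shift=7
  byte[3]=0xB9 cont=1 payload=0x39=57: acc |= 57<<7 -> acc=7299 shift=14
  byte[4]=0x1E cont=0 payload=0x1E=30: acc |= 30<<14 -> acc=498819 shift=21 [end]
Varint 2: bytes[2:5] = 83 B9 1E -> value 498819 (3 byte(s))
  byte[5]=0xFD cont=1 payload=0x7D=125: acc |= 125<<0 -> acc=125 shift=7
  byte[6]=0xBA cont=1 payload=0x3A=58: acc |= 58<<7 -> acc=7549 shift=14
  byte[7]=0xD0 cont=1 payload=0x50=80: acc |= 80<<14 -> acc=1318269 shift=21
  byte[8]=0x4B cont=0 payload=0x4B=75: acc |= 75<<21 -> acc=158604669 shift=28 [end]
Varint 3: bytes[5:9] = FD BA D0 4B -> value 158604669 (4 byte(s))
  byte[9]=0xA1 cont=1 payload=0x21=33: acc |= 33<<0 -> acc=33 shift=7
  byte[10]=0x7F cont=0 payload=0x7F=127: acc |= 127<<7 -> acc=16289 shift=14 [end]
Varint 4: bytes[9:11] = A1 7F -> value 16289 (2 byte(s))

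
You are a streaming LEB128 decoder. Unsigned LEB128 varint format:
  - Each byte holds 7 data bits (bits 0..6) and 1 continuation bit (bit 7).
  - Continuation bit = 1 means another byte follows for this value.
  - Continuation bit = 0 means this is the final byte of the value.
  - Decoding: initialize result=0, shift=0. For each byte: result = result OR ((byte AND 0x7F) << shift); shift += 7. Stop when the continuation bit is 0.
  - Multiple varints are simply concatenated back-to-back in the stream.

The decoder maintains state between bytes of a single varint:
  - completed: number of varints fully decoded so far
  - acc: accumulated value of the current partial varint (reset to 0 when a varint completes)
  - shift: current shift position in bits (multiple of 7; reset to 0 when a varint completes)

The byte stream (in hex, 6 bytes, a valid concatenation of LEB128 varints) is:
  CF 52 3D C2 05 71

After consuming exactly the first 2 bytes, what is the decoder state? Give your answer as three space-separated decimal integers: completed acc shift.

byte[0]=0xCF cont=1 payload=0x4F: acc |= 79<<0 -> completed=0 acc=79 shift=7
byte[1]=0x52 cont=0 payload=0x52: varint #1 complete (value=10575); reset -> completed=1 acc=0 shift=0

Answer: 1 0 0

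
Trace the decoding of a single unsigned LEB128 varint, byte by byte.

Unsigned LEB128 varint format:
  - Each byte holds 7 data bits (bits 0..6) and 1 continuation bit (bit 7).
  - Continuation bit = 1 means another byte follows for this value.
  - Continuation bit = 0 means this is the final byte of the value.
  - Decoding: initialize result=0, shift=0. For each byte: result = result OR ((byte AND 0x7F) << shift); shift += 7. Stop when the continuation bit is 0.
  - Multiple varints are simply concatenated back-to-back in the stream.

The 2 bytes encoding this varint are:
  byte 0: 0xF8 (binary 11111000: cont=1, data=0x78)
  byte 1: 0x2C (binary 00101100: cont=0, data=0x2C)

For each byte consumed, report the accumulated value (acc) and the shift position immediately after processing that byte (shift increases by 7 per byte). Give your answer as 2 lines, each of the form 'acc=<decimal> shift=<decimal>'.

Answer: acc=120 shift=7
acc=5752 shift=14

Derivation:
byte 0=0xF8: payload=0x78=120, contrib = 120<<0 = 120; acc -> 120, shift -> 7
byte 1=0x2C: payload=0x2C=44, contrib = 44<<7 = 5632; acc -> 5752, shift -> 14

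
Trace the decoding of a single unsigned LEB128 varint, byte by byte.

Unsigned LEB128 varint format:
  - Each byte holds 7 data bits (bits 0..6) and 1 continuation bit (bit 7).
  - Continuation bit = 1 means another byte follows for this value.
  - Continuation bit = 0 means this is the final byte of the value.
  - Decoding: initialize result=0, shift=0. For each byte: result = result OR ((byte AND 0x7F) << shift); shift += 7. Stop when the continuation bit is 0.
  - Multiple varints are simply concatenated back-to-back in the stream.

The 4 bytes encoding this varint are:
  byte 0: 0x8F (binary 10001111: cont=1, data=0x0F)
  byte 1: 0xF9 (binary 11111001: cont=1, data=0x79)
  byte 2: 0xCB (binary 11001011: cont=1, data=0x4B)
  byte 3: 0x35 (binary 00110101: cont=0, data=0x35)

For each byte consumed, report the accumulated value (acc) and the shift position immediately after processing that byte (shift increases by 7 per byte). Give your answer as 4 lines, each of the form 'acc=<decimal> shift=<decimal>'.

byte 0=0x8F: payload=0x0F=15, contrib = 15<<0 = 15; acc -> 15, shift -> 7
byte 1=0xF9: payload=0x79=121, contrib = 121<<7 = 15488; acc -> 15503, shift -> 14
byte 2=0xCB: payload=0x4B=75, contrib = 75<<14 = 1228800; acc -> 1244303, shift -> 21
byte 3=0x35: payload=0x35=53, contrib = 53<<21 = 111149056; acc -> 112393359, shift -> 28

Answer: acc=15 shift=7
acc=15503 shift=14
acc=1244303 shift=21
acc=112393359 shift=28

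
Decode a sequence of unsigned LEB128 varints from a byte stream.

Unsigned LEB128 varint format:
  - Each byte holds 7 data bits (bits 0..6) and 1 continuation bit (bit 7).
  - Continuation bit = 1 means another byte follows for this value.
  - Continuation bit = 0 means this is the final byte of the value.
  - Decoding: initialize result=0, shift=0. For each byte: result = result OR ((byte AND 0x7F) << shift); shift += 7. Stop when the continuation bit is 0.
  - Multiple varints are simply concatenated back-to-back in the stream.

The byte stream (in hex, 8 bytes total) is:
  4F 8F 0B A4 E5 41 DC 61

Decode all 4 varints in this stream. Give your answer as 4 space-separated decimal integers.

  byte[0]=0x4F cont=0 payload=0x4F=79: acc |= 79<<0 -> acc=79 shift=7 [end]
Varint 1: bytes[0:1] = 4F -> value 79 (1 byte(s))
  byte[1]=0x8F cont=1 payload=0x0F=15: acc |= 15<<0 -> acc=15 shift=7
  byte[2]=0x0B cont=0 payload=0x0B=11: acc |= 11<<7 -> acc=1423 shift=14 [end]
Varint 2: bytes[1:3] = 8F 0B -> value 1423 (2 byte(s))
  byte[3]=0xA4 cont=1 payload=0x24=36: acc |= 36<<0 -> acc=36 shift=7
  byte[4]=0xE5 cont=1 payload=0x65=101: acc |= 101<<7 -> acc=12964 shift=14
  byte[5]=0x41 cont=0 payload=0x41=65: acc |= 65<<14 -> acc=1077924 shift=21 [end]
Varint 3: bytes[3:6] = A4 E5 41 -> value 1077924 (3 byte(s))
  byte[6]=0xDC cont=1 payload=0x5C=92: acc |= 92<<0 -> acc=92 shift=7
  byte[7]=0x61 cont=0 payload=0x61=97: acc |= 97<<7 -> acc=12508 shift=14 [end]
Varint 4: bytes[6:8] = DC 61 -> value 12508 (2 byte(s))

Answer: 79 1423 1077924 12508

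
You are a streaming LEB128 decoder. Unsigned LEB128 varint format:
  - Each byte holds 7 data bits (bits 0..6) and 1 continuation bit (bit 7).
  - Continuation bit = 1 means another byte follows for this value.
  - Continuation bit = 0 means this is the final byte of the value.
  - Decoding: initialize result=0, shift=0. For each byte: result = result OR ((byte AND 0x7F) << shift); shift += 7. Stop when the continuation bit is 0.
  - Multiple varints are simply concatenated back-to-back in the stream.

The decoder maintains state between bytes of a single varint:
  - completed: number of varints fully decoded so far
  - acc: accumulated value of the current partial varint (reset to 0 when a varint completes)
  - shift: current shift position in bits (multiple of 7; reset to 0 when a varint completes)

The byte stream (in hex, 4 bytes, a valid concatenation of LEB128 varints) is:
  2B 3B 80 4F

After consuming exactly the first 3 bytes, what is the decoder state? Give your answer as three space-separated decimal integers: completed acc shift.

byte[0]=0x2B cont=0 payload=0x2B: varint #1 complete (value=43); reset -> completed=1 acc=0 shift=0
byte[1]=0x3B cont=0 payload=0x3B: varint #2 complete (value=59); reset -> completed=2 acc=0 shift=0
byte[2]=0x80 cont=1 payload=0x00: acc |= 0<<0 -> completed=2 acc=0 shift=7

Answer: 2 0 7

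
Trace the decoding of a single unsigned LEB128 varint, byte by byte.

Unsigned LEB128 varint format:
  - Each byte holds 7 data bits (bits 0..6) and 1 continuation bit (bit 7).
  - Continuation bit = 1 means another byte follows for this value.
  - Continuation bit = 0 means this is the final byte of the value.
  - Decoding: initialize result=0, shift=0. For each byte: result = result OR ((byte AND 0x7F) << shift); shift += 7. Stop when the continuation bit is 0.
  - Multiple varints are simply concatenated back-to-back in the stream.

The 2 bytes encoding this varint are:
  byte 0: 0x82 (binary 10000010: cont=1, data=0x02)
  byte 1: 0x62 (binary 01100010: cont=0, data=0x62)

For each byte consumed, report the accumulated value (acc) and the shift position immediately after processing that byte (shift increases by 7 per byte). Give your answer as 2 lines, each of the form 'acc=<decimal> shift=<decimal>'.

byte 0=0x82: payload=0x02=2, contrib = 2<<0 = 2; acc -> 2, shift -> 7
byte 1=0x62: payload=0x62=98, contrib = 98<<7 = 12544; acc -> 12546, shift -> 14

Answer: acc=2 shift=7
acc=12546 shift=14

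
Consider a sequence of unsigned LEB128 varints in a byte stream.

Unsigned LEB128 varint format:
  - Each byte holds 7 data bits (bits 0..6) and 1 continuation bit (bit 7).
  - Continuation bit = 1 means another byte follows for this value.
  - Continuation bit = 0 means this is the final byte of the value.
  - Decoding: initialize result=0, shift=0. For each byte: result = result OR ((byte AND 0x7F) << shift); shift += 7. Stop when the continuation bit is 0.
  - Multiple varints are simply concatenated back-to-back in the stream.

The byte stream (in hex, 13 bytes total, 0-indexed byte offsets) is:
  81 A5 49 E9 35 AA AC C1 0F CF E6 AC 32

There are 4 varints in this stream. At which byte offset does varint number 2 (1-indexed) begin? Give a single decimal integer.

Answer: 3

Derivation:
  byte[0]=0x81 cont=1 payload=0x01=1: acc |= 1<<0 -> acc=1 shift=7
  byte[1]=0xA5 cont=1 payload=0x25=37: acc |= 37<<7 -> acc=4737 shift=14
  byte[2]=0x49 cont=0 payload=0x49=73: acc |= 73<<14 -> acc=1200769 shift=21 [end]
Varint 1: bytes[0:3] = 81 A5 49 -> value 1200769 (3 byte(s))
  byte[3]=0xE9 cont=1 payload=0x69=105: acc |= 105<<0 -> acc=105 shift=7
  byte[4]=0x35 cont=0 payload=0x35=53: acc |= 53<<7 -> acc=6889 shift=14 [end]
Varint 2: bytes[3:5] = E9 35 -> value 6889 (2 byte(s))
  byte[5]=0xAA cont=1 payload=0x2A=42: acc |= 42<<0 -> acc=42 shift=7
  byte[6]=0xAC cont=1 payload=0x2C=44: acc |= 44<<7 -> acc=5674 shift=14
  byte[7]=0xC1 cont=1 payload=0x41=65: acc |= 65<<14 -> acc=1070634 shift=21
  byte[8]=0x0F cont=0 payload=0x0F=15: acc |= 15<<21 -> acc=32527914 shift=28 [end]
Varint 3: bytes[5:9] = AA AC C1 0F -> value 32527914 (4 byte(s))
  byte[9]=0xCF cont=1 payload=0x4F=79: acc |= 79<<0 -> acc=79 shift=7
  byte[10]=0xE6 cont=1 payload=0x66=102: acc |= 102<<7 -> acc=13135 shift=14
  byte[11]=0xAC cont=1 payload=0x2C=44: acc |= 44<<14 -> acc=734031 shift=21
  byte[12]=0x32 cont=0 payload=0x32=50: acc |= 50<<21 -> acc=105591631 shift=28 [end]
Varint 4: bytes[9:13] = CF E6 AC 32 -> value 105591631 (4 byte(s))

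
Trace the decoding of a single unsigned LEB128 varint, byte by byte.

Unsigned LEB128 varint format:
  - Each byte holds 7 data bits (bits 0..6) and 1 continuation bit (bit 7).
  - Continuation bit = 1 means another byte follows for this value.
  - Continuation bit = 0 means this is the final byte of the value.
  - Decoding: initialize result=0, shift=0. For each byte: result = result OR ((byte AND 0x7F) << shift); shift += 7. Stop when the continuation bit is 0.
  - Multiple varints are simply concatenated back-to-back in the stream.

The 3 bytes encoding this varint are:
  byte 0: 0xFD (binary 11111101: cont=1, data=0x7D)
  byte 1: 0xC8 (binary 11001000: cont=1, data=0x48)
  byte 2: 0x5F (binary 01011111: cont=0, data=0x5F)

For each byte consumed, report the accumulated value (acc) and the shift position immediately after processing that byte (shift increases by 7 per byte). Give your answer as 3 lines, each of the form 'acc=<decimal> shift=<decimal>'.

byte 0=0xFD: payload=0x7D=125, contrib = 125<<0 = 125; acc -> 125, shift -> 7
byte 1=0xC8: payload=0x48=72, contrib = 72<<7 = 9216; acc -> 9341, shift -> 14
byte 2=0x5F: payload=0x5F=95, contrib = 95<<14 = 1556480; acc -> 1565821, shift -> 21

Answer: acc=125 shift=7
acc=9341 shift=14
acc=1565821 shift=21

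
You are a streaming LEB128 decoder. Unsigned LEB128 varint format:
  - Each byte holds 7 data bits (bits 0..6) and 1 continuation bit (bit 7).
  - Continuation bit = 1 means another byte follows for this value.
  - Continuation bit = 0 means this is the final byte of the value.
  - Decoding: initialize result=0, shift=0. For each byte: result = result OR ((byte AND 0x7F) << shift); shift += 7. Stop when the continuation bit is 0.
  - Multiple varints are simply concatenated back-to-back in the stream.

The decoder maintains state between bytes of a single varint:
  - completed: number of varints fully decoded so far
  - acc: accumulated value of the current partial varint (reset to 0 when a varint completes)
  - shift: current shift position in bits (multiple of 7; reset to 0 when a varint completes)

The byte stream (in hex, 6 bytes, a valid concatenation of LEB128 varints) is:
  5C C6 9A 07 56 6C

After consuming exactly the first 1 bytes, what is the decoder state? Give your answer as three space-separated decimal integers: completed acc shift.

Answer: 1 0 0

Derivation:
byte[0]=0x5C cont=0 payload=0x5C: varint #1 complete (value=92); reset -> completed=1 acc=0 shift=0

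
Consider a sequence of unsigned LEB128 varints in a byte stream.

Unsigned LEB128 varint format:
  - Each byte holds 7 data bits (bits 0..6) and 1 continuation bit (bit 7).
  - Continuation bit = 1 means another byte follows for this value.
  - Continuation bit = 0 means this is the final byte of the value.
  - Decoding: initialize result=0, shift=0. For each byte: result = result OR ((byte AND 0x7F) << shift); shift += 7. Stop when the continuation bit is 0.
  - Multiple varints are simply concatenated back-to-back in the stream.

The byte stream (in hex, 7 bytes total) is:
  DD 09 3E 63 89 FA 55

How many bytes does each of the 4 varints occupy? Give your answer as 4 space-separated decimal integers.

  byte[0]=0xDD cont=1 payload=0x5D=93: acc |= 93<<0 -> acc=93 shift=7
  byte[1]=0x09 cont=0 payload=0x09=9: acc |= 9<<7 -> acc=1245 shift=14 [end]
Varint 1: bytes[0:2] = DD 09 -> value 1245 (2 byte(s))
  byte[2]=0x3E cont=0 payload=0x3E=62: acc |= 62<<0 -> acc=62 shift=7 [end]
Varint 2: bytes[2:3] = 3E -> value 62 (1 byte(s))
  byte[3]=0x63 cont=0 payload=0x63=99: acc |= 99<<0 -> acc=99 shift=7 [end]
Varint 3: bytes[3:4] = 63 -> value 99 (1 byte(s))
  byte[4]=0x89 cont=1 payload=0x09=9: acc |= 9<<0 -> acc=9 shift=7
  byte[5]=0xFA cont=1 payload=0x7A=122: acc |= 122<<7 -> acc=15625 shift=14
  byte[6]=0x55 cont=0 payload=0x55=85: acc |= 85<<14 -> acc=1408265 shift=21 [end]
Varint 4: bytes[4:7] = 89 FA 55 -> value 1408265 (3 byte(s))

Answer: 2 1 1 3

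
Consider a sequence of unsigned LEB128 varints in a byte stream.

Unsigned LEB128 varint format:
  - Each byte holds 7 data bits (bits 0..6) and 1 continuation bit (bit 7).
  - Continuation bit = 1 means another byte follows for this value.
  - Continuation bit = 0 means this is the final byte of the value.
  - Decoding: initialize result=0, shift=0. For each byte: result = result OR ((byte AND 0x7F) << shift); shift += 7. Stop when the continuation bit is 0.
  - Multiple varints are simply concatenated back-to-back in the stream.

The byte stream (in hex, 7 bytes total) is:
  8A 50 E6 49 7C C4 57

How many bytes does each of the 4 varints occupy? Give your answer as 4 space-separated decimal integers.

  byte[0]=0x8A cont=1 payload=0x0A=10: acc |= 10<<0 -> acc=10 shift=7
  byte[1]=0x50 cont=0 payload=0x50=80: acc |= 80<<7 -> acc=10250 shift=14 [end]
Varint 1: bytes[0:2] = 8A 50 -> value 10250 (2 byte(s))
  byte[2]=0xE6 cont=1 payload=0x66=102: acc |= 102<<0 -> acc=102 shift=7
  byte[3]=0x49 cont=0 payload=0x49=73: acc |= 73<<7 -> acc=9446 shift=14 [end]
Varint 2: bytes[2:4] = E6 49 -> value 9446 (2 byte(s))
  byte[4]=0x7C cont=0 payload=0x7C=124: acc |= 124<<0 -> acc=124 shift=7 [end]
Varint 3: bytes[4:5] = 7C -> value 124 (1 byte(s))
  byte[5]=0xC4 cont=1 payload=0x44=68: acc |= 68<<0 -> acc=68 shift=7
  byte[6]=0x57 cont=0 payload=0x57=87: acc |= 87<<7 -> acc=11204 shift=14 [end]
Varint 4: bytes[5:7] = C4 57 -> value 11204 (2 byte(s))

Answer: 2 2 1 2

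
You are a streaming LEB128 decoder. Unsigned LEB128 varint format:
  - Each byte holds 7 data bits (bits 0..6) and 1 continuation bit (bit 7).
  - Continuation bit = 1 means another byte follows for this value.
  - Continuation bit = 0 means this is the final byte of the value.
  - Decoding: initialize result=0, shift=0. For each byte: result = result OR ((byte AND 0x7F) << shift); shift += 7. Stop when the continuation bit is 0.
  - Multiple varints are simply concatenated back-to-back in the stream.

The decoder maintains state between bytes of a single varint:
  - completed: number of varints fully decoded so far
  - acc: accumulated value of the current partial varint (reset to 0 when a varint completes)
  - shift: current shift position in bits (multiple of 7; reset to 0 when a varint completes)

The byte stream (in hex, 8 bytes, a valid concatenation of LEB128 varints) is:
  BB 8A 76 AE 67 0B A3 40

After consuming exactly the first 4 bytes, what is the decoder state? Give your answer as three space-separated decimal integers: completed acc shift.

Answer: 1 46 7

Derivation:
byte[0]=0xBB cont=1 payload=0x3B: acc |= 59<<0 -> completed=0 acc=59 shift=7
byte[1]=0x8A cont=1 payload=0x0A: acc |= 10<<7 -> completed=0 acc=1339 shift=14
byte[2]=0x76 cont=0 payload=0x76: varint #1 complete (value=1934651); reset -> completed=1 acc=0 shift=0
byte[3]=0xAE cont=1 payload=0x2E: acc |= 46<<0 -> completed=1 acc=46 shift=7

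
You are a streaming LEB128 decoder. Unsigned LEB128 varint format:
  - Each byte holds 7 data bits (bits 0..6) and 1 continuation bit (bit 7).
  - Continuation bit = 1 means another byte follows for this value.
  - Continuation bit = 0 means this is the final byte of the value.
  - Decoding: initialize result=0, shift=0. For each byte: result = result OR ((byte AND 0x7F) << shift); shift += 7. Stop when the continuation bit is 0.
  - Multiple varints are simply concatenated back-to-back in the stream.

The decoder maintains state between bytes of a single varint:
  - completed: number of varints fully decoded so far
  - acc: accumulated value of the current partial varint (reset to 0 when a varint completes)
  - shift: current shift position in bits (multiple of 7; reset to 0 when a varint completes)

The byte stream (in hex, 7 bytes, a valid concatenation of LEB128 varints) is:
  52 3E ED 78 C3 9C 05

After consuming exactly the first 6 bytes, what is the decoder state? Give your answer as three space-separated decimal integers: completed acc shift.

Answer: 3 3651 14

Derivation:
byte[0]=0x52 cont=0 payload=0x52: varint #1 complete (value=82); reset -> completed=1 acc=0 shift=0
byte[1]=0x3E cont=0 payload=0x3E: varint #2 complete (value=62); reset -> completed=2 acc=0 shift=0
byte[2]=0xED cont=1 payload=0x6D: acc |= 109<<0 -> completed=2 acc=109 shift=7
byte[3]=0x78 cont=0 payload=0x78: varint #3 complete (value=15469); reset -> completed=3 acc=0 shift=0
byte[4]=0xC3 cont=1 payload=0x43: acc |= 67<<0 -> completed=3 acc=67 shift=7
byte[5]=0x9C cont=1 payload=0x1C: acc |= 28<<7 -> completed=3 acc=3651 shift=14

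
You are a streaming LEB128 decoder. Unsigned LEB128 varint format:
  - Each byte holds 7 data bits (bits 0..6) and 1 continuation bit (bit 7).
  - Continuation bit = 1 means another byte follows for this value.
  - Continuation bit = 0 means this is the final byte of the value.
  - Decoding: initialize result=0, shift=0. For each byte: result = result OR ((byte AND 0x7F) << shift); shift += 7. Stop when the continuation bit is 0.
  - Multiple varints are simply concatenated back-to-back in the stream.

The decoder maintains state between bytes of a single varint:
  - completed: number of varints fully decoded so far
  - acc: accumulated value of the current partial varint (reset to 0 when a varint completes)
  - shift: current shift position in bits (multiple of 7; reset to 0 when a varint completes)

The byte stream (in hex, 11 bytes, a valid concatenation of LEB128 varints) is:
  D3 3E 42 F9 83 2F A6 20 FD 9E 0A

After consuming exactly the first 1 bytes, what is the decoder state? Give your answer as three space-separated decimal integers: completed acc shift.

Answer: 0 83 7

Derivation:
byte[0]=0xD3 cont=1 payload=0x53: acc |= 83<<0 -> completed=0 acc=83 shift=7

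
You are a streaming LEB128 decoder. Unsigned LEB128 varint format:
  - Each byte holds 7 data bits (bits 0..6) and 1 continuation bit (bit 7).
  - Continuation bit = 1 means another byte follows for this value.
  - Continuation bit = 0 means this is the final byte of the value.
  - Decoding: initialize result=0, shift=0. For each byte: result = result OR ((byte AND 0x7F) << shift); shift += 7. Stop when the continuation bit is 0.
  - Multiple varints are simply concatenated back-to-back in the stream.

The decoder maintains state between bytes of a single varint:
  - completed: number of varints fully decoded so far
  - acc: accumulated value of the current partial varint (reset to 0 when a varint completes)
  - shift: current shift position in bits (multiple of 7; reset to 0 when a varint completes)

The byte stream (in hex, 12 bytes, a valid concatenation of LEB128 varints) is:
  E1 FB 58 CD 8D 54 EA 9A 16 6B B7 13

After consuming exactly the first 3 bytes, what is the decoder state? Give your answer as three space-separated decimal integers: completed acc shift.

Answer: 1 0 0

Derivation:
byte[0]=0xE1 cont=1 payload=0x61: acc |= 97<<0 -> completed=0 acc=97 shift=7
byte[1]=0xFB cont=1 payload=0x7B: acc |= 123<<7 -> completed=0 acc=15841 shift=14
byte[2]=0x58 cont=0 payload=0x58: varint #1 complete (value=1457633); reset -> completed=1 acc=0 shift=0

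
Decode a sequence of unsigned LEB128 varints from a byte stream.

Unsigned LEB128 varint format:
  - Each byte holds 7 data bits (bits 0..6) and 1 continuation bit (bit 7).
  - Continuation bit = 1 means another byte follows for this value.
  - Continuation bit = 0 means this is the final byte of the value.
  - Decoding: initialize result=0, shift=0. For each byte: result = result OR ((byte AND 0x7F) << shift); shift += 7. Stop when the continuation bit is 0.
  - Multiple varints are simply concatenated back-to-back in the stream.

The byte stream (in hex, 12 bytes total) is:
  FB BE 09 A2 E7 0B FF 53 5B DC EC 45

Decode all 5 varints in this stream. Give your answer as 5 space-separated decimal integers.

Answer: 155515 193442 10751 91 1144412

Derivation:
  byte[0]=0xFB cont=1 payload=0x7B=123: acc |= 123<<0 -> acc=123 shift=7
  byte[1]=0xBE cont=1 payload=0x3E=62: acc |= 62<<7 -> acc=8059 shift=14
  byte[2]=0x09 cont=0 payload=0x09=9: acc |= 9<<14 -> acc=155515 shift=21 [end]
Varint 1: bytes[0:3] = FB BE 09 -> value 155515 (3 byte(s))
  byte[3]=0xA2 cont=1 payload=0x22=34: acc |= 34<<0 -> acc=34 shift=7
  byte[4]=0xE7 cont=1 payload=0x67=103: acc |= 103<<7 -> acc=13218 shift=14
  byte[5]=0x0B cont=0 payload=0x0B=11: acc |= 11<<14 -> acc=193442 shift=21 [end]
Varint 2: bytes[3:6] = A2 E7 0B -> value 193442 (3 byte(s))
  byte[6]=0xFF cont=1 payload=0x7F=127: acc |= 127<<0 -> acc=127 shift=7
  byte[7]=0x53 cont=0 payload=0x53=83: acc |= 83<<7 -> acc=10751 shift=14 [end]
Varint 3: bytes[6:8] = FF 53 -> value 10751 (2 byte(s))
  byte[8]=0x5B cont=0 payload=0x5B=91: acc |= 91<<0 -> acc=91 shift=7 [end]
Varint 4: bytes[8:9] = 5B -> value 91 (1 byte(s))
  byte[9]=0xDC cont=1 payload=0x5C=92: acc |= 92<<0 -> acc=92 shift=7
  byte[10]=0xEC cont=1 payload=0x6C=108: acc |= 108<<7 -> acc=13916 shift=14
  byte[11]=0x45 cont=0 payload=0x45=69: acc |= 69<<14 -> acc=1144412 shift=21 [end]
Varint 5: bytes[9:12] = DC EC 45 -> value 1144412 (3 byte(s))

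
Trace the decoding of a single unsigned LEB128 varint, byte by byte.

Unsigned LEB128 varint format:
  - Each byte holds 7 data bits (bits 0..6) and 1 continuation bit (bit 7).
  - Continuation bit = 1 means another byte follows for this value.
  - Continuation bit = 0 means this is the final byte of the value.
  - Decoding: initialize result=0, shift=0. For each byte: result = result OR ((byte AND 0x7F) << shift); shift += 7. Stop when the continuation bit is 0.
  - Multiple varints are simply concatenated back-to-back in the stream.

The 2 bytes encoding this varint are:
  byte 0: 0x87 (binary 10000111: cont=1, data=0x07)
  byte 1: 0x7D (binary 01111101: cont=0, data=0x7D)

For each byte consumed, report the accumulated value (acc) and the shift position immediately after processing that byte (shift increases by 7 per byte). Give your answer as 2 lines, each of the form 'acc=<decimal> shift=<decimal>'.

byte 0=0x87: payload=0x07=7, contrib = 7<<0 = 7; acc -> 7, shift -> 7
byte 1=0x7D: payload=0x7D=125, contrib = 125<<7 = 16000; acc -> 16007, shift -> 14

Answer: acc=7 shift=7
acc=16007 shift=14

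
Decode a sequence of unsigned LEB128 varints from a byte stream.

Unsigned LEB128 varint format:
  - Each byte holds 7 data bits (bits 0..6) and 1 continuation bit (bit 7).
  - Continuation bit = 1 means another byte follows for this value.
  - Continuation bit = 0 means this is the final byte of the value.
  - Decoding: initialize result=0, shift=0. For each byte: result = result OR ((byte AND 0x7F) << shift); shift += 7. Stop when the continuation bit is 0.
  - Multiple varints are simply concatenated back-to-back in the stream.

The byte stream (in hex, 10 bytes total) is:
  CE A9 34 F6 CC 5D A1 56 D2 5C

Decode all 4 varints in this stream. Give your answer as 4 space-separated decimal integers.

Answer: 857294 1533558 11041 11858

Derivation:
  byte[0]=0xCE cont=1 payload=0x4E=78: acc |= 78<<0 -> acc=78 shift=7
  byte[1]=0xA9 cont=1 payload=0x29=41: acc |= 41<<7 -> acc=5326 shift=14
  byte[2]=0x34 cont=0 payload=0x34=52: acc |= 52<<14 -> acc=857294 shift=21 [end]
Varint 1: bytes[0:3] = CE A9 34 -> value 857294 (3 byte(s))
  byte[3]=0xF6 cont=1 payload=0x76=118: acc |= 118<<0 -> acc=118 shift=7
  byte[4]=0xCC cont=1 payload=0x4C=76: acc |= 76<<7 -> acc=9846 shift=14
  byte[5]=0x5D cont=0 payload=0x5D=93: acc |= 93<<14 -> acc=1533558 shift=21 [end]
Varint 2: bytes[3:6] = F6 CC 5D -> value 1533558 (3 byte(s))
  byte[6]=0xA1 cont=1 payload=0x21=33: acc |= 33<<0 -> acc=33 shift=7
  byte[7]=0x56 cont=0 payload=0x56=86: acc |= 86<<7 -> acc=11041 shift=14 [end]
Varint 3: bytes[6:8] = A1 56 -> value 11041 (2 byte(s))
  byte[8]=0xD2 cont=1 payload=0x52=82: acc |= 82<<0 -> acc=82 shift=7
  byte[9]=0x5C cont=0 payload=0x5C=92: acc |= 92<<7 -> acc=11858 shift=14 [end]
Varint 4: bytes[8:10] = D2 5C -> value 11858 (2 byte(s))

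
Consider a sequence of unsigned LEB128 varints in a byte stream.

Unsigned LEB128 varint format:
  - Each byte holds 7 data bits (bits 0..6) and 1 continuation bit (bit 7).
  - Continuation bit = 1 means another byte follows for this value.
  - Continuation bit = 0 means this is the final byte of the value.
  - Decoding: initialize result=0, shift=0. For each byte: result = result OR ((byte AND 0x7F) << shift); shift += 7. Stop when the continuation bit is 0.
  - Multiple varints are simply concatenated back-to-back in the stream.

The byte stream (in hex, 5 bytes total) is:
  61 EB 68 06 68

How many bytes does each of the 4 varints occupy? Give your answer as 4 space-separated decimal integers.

  byte[0]=0x61 cont=0 payload=0x61=97: acc |= 97<<0 -> acc=97 shift=7 [end]
Varint 1: bytes[0:1] = 61 -> value 97 (1 byte(s))
  byte[1]=0xEB cont=1 payload=0x6B=107: acc |= 107<<0 -> acc=107 shift=7
  byte[2]=0x68 cont=0 payload=0x68=104: acc |= 104<<7 -> acc=13419 shift=14 [end]
Varint 2: bytes[1:3] = EB 68 -> value 13419 (2 byte(s))
  byte[3]=0x06 cont=0 payload=0x06=6: acc |= 6<<0 -> acc=6 shift=7 [end]
Varint 3: bytes[3:4] = 06 -> value 6 (1 byte(s))
  byte[4]=0x68 cont=0 payload=0x68=104: acc |= 104<<0 -> acc=104 shift=7 [end]
Varint 4: bytes[4:5] = 68 -> value 104 (1 byte(s))

Answer: 1 2 1 1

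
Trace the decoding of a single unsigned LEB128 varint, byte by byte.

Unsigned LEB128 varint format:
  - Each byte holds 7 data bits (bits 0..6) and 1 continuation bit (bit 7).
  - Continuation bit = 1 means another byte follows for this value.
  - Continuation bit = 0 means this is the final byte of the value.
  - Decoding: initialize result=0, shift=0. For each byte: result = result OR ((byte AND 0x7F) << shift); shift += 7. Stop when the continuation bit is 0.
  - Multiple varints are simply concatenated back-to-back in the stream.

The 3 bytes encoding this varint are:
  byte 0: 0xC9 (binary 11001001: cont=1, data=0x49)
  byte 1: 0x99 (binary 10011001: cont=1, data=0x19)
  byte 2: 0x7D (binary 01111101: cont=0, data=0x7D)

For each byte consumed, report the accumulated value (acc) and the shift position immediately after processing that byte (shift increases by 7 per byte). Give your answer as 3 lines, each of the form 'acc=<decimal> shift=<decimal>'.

byte 0=0xC9: payload=0x49=73, contrib = 73<<0 = 73; acc -> 73, shift -> 7
byte 1=0x99: payload=0x19=25, contrib = 25<<7 = 3200; acc -> 3273, shift -> 14
byte 2=0x7D: payload=0x7D=125, contrib = 125<<14 = 2048000; acc -> 2051273, shift -> 21

Answer: acc=73 shift=7
acc=3273 shift=14
acc=2051273 shift=21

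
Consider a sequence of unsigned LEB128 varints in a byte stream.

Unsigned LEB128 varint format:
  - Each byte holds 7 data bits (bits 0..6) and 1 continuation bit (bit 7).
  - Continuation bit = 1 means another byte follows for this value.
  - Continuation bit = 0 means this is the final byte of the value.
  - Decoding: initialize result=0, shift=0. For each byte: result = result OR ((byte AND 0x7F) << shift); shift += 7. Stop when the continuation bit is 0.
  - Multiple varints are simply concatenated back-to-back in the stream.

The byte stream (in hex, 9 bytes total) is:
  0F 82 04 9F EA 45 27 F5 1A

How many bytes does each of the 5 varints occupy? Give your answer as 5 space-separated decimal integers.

  byte[0]=0x0F cont=0 payload=0x0F=15: acc |= 15<<0 -> acc=15 shift=7 [end]
Varint 1: bytes[0:1] = 0F -> value 15 (1 byte(s))
  byte[1]=0x82 cont=1 payload=0x02=2: acc |= 2<<0 -> acc=2 shift=7
  byte[2]=0x04 cont=0 payload=0x04=4: acc |= 4<<7 -> acc=514 shift=14 [end]
Varint 2: bytes[1:3] = 82 04 -> value 514 (2 byte(s))
  byte[3]=0x9F cont=1 payload=0x1F=31: acc |= 31<<0 -> acc=31 shift=7
  byte[4]=0xEA cont=1 payload=0x6A=106: acc |= 106<<7 -> acc=13599 shift=14
  byte[5]=0x45 cont=0 payload=0x45=69: acc |= 69<<14 -> acc=1144095 shift=21 [end]
Varint 3: bytes[3:6] = 9F EA 45 -> value 1144095 (3 byte(s))
  byte[6]=0x27 cont=0 payload=0x27=39: acc |= 39<<0 -> acc=39 shift=7 [end]
Varint 4: bytes[6:7] = 27 -> value 39 (1 byte(s))
  byte[7]=0xF5 cont=1 payload=0x75=117: acc |= 117<<0 -> acc=117 shift=7
  byte[8]=0x1A cont=0 payload=0x1A=26: acc |= 26<<7 -> acc=3445 shift=14 [end]
Varint 5: bytes[7:9] = F5 1A -> value 3445 (2 byte(s))

Answer: 1 2 3 1 2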